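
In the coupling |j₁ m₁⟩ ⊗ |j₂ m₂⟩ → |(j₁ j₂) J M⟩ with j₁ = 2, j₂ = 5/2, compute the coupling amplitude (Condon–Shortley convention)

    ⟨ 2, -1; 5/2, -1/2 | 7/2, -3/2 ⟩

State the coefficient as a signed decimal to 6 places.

√[8·1!3!4!/9! · 1!3!2!3!2!5!] = √(384/7)
  +(−1)^0/∏(0,1,3,2,0,2)! = 1/24  (running 1/24)
  +(−1)^1/∏(1,0,2,1,1,3)! = -1/12  (running -1/24)
⟨..|..⟩ = √(384/7)·(-1/24) = -0.308607

−√(2/21) ≈ -0.308607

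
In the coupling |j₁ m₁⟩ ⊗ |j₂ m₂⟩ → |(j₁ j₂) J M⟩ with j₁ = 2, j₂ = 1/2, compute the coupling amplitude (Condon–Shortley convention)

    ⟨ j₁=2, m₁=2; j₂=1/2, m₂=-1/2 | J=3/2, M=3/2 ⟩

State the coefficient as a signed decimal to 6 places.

√[4·1!3!0!/5! · 4!0!0!1!3!0!] = √(144/5)
  +(−1)^0/∏(0,1,0,0,3,0)! = 1/6  (running 1/6)
⟨..|..⟩ = √(144/5)·(1/6) = +0.894427

+0.894427  (= +√(4/5))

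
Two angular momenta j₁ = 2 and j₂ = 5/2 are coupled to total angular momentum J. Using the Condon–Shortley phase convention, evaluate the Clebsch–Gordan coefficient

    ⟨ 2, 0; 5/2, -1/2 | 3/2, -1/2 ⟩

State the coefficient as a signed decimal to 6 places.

triangle: 3!×1!×2!/7! = 12/5040
(j±m)!: 2!×2!×2!×3!×1!×2! = 96
prefactor² = (2J+1)×Δ×N² = 32/35
  k=1: −1/(1!×2!×1!×1!×0!×1!) = -1/2
  k=2: +1/(2!×1!×0!×0!×1!×2!) = 1/4
Σ = -1/4  ⇒  CG² = 32/35×(-1/4)² = 2/35
CG = −√(2/35) = -0.239046

-0.239046  (= −√(2/35))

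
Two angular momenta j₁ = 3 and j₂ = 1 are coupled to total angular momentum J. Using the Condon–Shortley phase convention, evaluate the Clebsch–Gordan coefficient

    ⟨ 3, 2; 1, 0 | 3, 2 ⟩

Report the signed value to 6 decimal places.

√[7·1!5!1!/8! · 5!1!1!1!5!1!] = √(300)
  +(−1)^0/∏(0,1,1,1,4,0)! = 1/24  (running 1/24)
  +(−1)^1/∏(1,0,0,0,5,1)! = -1/120  (running 1/30)
⟨..|..⟩ = √(300)·(1/30) = +0.577350

+0.577350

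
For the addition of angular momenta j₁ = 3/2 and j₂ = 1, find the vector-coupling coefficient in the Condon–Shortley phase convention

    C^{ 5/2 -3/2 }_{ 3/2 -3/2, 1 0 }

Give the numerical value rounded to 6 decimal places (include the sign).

+0.632456

j₁+j₂−J=0  J+j₁−j₂=3  J−j₁+j₂=2  j₁+j₂+J+1=6
(j₁±m₁, j₂±m₂, J±M) = (0,3,1,1,1,4)
P² = 72/5
sum k=0..0:
  [0] +1/6 = 1/6
S = 1/6
C² = P²·S² = 2/5 ; C = +0.632456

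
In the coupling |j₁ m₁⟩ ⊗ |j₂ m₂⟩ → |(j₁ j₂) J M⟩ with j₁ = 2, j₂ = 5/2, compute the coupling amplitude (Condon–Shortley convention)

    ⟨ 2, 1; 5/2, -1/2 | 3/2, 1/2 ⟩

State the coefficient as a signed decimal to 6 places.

√[4·3!1!2!/7! · 3!1!2!3!2!1!] = √(48/35)
  +(−1)^0/∏(0,3,1,2,0,0)! = 1/12  (running 1/12)
  +(−1)^1/∏(1,2,0,1,1,1)! = -1/2  (running -5/12)
⟨..|..⟩ = √(48/35)·(-5/12) = -0.487950

−√(5/21) = -0.487950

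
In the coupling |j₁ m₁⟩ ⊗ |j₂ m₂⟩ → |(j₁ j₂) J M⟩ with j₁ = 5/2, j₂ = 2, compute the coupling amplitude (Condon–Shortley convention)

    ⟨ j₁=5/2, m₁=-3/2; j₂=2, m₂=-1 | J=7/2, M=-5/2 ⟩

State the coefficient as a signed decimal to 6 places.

−√(1/63) ≈ -0.125988

j₁+j₂−J=1  J+j₁−j₂=4  J−j₁+j₂=3  j₁+j₂+J+1=9
(j₁±m₁, j₂±m₂, J±M) = (1,4,1,3,1,6)
P² = 2304/7
sum k=0..1:
  [0] +1/48 = 1/48
  [1] −1/36 = -1/36
S = -1/144
C² = P²·S² = 1/63 ; C = -0.125988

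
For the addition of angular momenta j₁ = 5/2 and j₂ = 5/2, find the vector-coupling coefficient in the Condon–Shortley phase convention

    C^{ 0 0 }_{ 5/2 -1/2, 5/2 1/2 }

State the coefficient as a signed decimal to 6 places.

triangle: 5!×0!×0!/6! = 120/720
(j±m)!: 2!×3!×3!×2!×0!×0! = 144
prefactor² = (2J+1)×Δ×N² = 24
  k=3: −1/(3!×2!×0!×0!×0!×0!) = -1/12
Σ = -1/12  ⇒  CG² = 24×(-1/12)² = 1/6
CG = −√(1/6) = -0.408248

−√(1/6) = -0.408248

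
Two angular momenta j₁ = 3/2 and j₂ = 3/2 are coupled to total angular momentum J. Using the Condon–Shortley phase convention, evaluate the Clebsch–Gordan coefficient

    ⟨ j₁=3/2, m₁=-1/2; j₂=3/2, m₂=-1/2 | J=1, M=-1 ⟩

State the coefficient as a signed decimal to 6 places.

−√(2/5) ≈ -0.632456

j₁+j₂−J=2  J+j₁−j₂=1  J−j₁+j₂=1  j₁+j₂+J+1=5
(j₁±m₁, j₂±m₂, J±M) = (1,2,1,2,0,2)
P² = 2/5
sum k=1..1:
  [1] −1/1 = -1
S = -1
C² = P²·S² = 2/5 ; C = -0.632456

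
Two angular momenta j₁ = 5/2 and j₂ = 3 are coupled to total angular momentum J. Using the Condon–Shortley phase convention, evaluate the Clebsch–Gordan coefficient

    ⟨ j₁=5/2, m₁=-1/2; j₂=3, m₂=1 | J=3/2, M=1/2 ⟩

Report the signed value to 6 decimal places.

triangle: 4!·1!·2!/8! = 48/40320
(j±m)!: 2!·3!·4!·2!·2!·1! = 1152
prefactor² = (2J+1)·Δ·N² = 192/35
  k=2: +1/(2!·2!·1!·2!·0!·0!) = 1/8
  k=3: −1/(3!·1!·0!·1!·1!·1!) = -1/6
Σ = -1/24  ⇒  CG² = 192/35·(-1/24)² = 1/105
CG = −√(1/105) = -0.097590

-0.097590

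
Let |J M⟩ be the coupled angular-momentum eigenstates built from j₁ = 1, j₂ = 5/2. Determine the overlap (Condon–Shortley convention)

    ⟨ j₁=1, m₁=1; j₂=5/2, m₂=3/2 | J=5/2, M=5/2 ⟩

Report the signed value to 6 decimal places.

+0.534522  (= +√(2/7))

j₁+j₂−J=1  J+j₁−j₂=1  J−j₁+j₂=4  j₁+j₂+J+1=7
(j₁±m₁, j₂±m₂, J±M) = (2,0,4,1,5,0)
P² = 1152/7
sum k=0..0:
  [0] +1/24 = 1/24
S = 1/24
C² = P²·S² = 2/7 ; C = +0.534522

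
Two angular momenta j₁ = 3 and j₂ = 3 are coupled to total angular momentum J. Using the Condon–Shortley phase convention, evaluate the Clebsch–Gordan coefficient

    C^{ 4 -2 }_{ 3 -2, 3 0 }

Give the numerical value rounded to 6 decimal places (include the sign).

j₁+j₂−J=2  J+j₁−j₂=4  J−j₁+j₂=4  j₁+j₂+J+1=11
(j₁±m₁, j₂±m₂, J±M) = (1,5,3,3,2,6)
P² = 124416/77
sum k=1..2:
  [1] −1/96 = -1/96
  [2] +1/72 = 1/72
S = 1/288
C² = P²·S² = 3/154 ; C = +0.139573

+0.139573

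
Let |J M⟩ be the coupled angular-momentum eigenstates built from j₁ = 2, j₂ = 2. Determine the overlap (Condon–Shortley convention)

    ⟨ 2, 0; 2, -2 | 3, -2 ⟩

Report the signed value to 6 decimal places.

triangle: 1!×3!×3!/8! = 36/40320
(j±m)!: 2!×2!×0!×4!×1!×5! = 11520
prefactor² = (2J+1)×Δ×N² = 72
  k=0: +1/(0!×1!×2!×0!×1!×3!) = 1/12
Σ = 1/12  ⇒  CG² = 72×1/12² = 1/2
CG = +√(1/2) = +0.707107

+0.707107  (= +√(1/2))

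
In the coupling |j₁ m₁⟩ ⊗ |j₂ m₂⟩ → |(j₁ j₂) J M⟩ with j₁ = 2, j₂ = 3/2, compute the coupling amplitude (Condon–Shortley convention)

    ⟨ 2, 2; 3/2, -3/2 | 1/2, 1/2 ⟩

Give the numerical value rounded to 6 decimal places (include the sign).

√[2·3!1!0!/5! · 4!0!0!3!1!0!] = √(72/5)
  +(−1)^0/∏(0,3,0,0,1,0)! = 1/6  (running 1/6)
⟨..|..⟩ = √(72/5)·(1/6) = +0.632456

+√(2/5) = +0.632456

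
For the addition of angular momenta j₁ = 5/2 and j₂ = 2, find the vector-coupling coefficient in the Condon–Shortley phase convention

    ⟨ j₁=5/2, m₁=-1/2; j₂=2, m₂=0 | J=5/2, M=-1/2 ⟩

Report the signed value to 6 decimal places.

√[6·2!3!2!/8! · 2!3!2!2!2!3!] = √(72/35)
  +(−1)^0/∏(0,2,3,2,0,0)! = 1/24  (running 1/24)
  +(−1)^1/∏(1,1,2,1,1,1)! = -1/2  (running -11/24)
  +(−1)^2/∏(2,0,1,0,2,2)! = 1/8  (running -1/3)
⟨..|..⟩ = √(72/35)·(-1/3) = -0.478091

−√(8/35) = -0.478091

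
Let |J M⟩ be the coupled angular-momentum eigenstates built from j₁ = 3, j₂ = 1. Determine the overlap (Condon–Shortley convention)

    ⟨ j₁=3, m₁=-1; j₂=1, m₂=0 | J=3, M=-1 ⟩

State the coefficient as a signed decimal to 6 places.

j₁+j₂−J=1  J+j₁−j₂=5  J−j₁+j₂=1  j₁+j₂+J+1=8
(j₁±m₁, j₂±m₂, J±M) = (2,4,1,1,2,4)
P² = 48
sum k=0..1:
  [0] +1/24 = 1/24
  [1] −1/12 = -1/12
S = -1/24
C² = P²·S² = 1/12 ; C = -0.288675

-0.288675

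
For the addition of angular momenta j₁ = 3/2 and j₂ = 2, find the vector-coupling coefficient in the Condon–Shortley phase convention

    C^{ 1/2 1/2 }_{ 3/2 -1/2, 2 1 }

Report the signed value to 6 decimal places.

+√(3/10) = +0.547723

√[2·3!0!1!/5! · 1!2!3!1!1!0!] = √(6/5)
  +(−1)^2/∏(2,1,0,1,0,0)! = 1/2  (running 1/2)
⟨..|..⟩ = √(6/5)·(1/2) = +0.547723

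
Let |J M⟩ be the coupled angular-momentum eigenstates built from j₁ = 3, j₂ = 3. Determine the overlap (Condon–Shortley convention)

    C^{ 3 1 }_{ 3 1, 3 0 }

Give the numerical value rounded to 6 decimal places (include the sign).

√[7·3!3!3!/10! · 4!2!3!3!4!2!] = √(864/25)
  +(−1)^0/∏(0,3,2,3,1,0)! = 1/72  (running 1/72)
  +(−1)^1/∏(1,2,1,2,2,1)! = -1/8  (running -1/9)
  +(−1)^2/∏(2,1,0,1,3,2)! = 1/24  (running -5/72)
⟨..|..⟩ = √(864/25)·(-5/72) = -0.408248

−√(1/6) ≈ -0.408248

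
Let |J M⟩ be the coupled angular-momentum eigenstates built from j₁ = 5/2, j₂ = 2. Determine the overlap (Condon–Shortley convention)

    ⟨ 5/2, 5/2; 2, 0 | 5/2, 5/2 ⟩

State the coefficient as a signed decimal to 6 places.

+√(5/14) = +0.597614

√[6·2!3!2!/8! · 5!0!2!2!5!0!] = √(1440/7)
  +(−1)^0/∏(0,2,0,2,3,0)! = 1/24  (running 1/24)
⟨..|..⟩ = √(1440/7)·(1/24) = +0.597614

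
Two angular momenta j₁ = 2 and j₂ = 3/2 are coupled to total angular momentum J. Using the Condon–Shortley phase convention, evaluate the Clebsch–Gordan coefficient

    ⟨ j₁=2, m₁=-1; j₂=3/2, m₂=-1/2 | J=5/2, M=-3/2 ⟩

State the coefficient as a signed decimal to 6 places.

√[6·1!3!2!/7! · 1!3!1!2!1!4!] = √(144/35)
  +(−1)^0/∏(0,1,3,1,0,1)! = 1/6  (running 1/6)
  +(−1)^1/∏(1,0,2,0,1,2)! = -1/4  (running -1/12)
⟨..|..⟩ = √(144/35)·(-1/12) = -0.169031

−√(1/35) = -0.169031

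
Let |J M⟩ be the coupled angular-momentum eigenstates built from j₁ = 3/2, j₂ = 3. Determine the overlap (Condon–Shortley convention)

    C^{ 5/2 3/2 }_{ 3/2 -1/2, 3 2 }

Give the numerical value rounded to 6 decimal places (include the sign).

+√(1/14) ≈ +0.267261

triangle: 2!×1!×4!/8! = 48/40320
(j±m)!: 1!×2!×5!×1!×4!×1! = 5760
prefactor² = (2J+1)×Δ×N² = 288/7
  k=1: −1/(1!×1!×1!×4!×0!×0!) = -1/24
  k=2: +1/(2!×0!×0!×3!×1!×1!) = 1/12
Σ = 1/24  ⇒  CG² = 288/7×1/24² = 1/14
CG = +√(1/14) = +0.267261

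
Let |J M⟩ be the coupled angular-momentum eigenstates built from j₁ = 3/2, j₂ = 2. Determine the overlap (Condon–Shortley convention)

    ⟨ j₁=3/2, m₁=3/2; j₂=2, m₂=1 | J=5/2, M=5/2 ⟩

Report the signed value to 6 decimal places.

triangle: 1!×2!×3!/7! = 12/5040
(j±m)!: 3!×0!×3!×1!×5!×0! = 4320
prefactor² = (2J+1)×Δ×N² = 432/7
  k=0: +1/(0!×1!×0!×3!×2!×0!) = 1/12
Σ = 1/12  ⇒  CG² = 432/7×1/12² = 3/7
CG = +√(3/7) = +0.654654

+√(3/7) = +0.654654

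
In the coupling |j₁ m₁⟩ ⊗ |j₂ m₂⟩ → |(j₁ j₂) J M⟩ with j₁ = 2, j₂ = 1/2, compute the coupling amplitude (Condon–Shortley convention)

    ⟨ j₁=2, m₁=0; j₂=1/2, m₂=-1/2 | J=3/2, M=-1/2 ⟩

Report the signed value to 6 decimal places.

√[4·1!3!0!/5! · 2!2!0!1!1!2!] = √(8/5)
  +(−1)^0/∏(0,1,2,0,1,0)! = 1/2  (running 1/2)
⟨..|..⟩ = √(8/5)·(1/2) = +0.632456

+0.632456  (= +√(2/5))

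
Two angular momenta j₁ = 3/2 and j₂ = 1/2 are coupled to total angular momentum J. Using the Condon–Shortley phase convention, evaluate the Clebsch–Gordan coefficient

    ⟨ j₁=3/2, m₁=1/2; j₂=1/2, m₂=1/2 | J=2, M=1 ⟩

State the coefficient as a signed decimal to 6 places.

triangle: 0!×3!×1!/5! = 6/120
(j±m)!: 2!×1!×1!×0!×3!×1! = 12
prefactor² = (2J+1)×Δ×N² = 3
  k=0: +1/(0!×0!×1!×1!×2!×0!) = 1/2
Σ = 1/2  ⇒  CG² = 3×1/2² = 3/4
CG = +√(3/4) = +0.866025

+0.866025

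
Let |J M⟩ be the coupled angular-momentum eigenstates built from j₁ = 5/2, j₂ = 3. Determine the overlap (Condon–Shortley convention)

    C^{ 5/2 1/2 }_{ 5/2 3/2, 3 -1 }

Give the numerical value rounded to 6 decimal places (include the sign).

−√(1/35) ≈ -0.169031

j₁+j₂−J=3  J+j₁−j₂=2  J−j₁+j₂=3  j₁+j₂+J+1=9
(j₁±m₁, j₂±m₂, J±M) = (4,1,2,4,3,2)
P² = 576/35
sum k=0..1:
  [0] +1/12 = 1/12
  [1] −1/8 = -1/8
S = -1/24
C² = P²·S² = 1/35 ; C = -0.169031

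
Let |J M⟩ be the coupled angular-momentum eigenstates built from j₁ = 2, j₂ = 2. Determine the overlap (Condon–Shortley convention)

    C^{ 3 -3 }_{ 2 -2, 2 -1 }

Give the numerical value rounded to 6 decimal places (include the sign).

triangle: 1!×3!×3!/8! = 36/40320
(j±m)!: 0!×4!×1!×3!×0!×6! = 103680
prefactor² = (2J+1)×Δ×N² = 648
  k=1: −1/(1!×0!×3!×0!×0!×3!) = -1/36
Σ = -1/36  ⇒  CG² = 648×(-1/36)² = 1/2
CG = −√(1/2) = -0.707107

-0.707107  (= −√(1/2))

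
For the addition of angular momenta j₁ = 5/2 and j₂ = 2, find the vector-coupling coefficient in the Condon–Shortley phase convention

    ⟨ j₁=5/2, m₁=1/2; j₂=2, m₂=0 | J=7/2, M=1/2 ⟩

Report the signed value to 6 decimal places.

j₁+j₂−J=1  J+j₁−j₂=4  J−j₁+j₂=3  j₁+j₂+J+1=9
(j₁±m₁, j₂±m₂, J±M) = (3,2,2,2,4,3)
P² = 768/35
sum k=0..1:
  [0] +1/8 = 1/8
  [1] −1/12 = -1/12
S = 1/24
C² = P²·S² = 4/105 ; C = +0.195180

+0.195180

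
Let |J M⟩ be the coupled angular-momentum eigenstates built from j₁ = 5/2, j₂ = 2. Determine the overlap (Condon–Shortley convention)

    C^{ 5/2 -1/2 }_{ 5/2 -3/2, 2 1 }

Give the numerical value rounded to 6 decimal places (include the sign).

+0.414039  (= +√(6/35))

triangle: 2!*3!*2!/8! = 24/40320
(j±m)!: 1!*4!*3!*1!*2!*3! = 1728
prefactor² = (2J+1)*Δ*N² = 216/35
  k=1: −1/(1!*1!*3!*2!*0!*0!) = -1/12
  k=2: +1/(2!*0!*2!*1!*1!*1!) = 1/4
Σ = 1/6  ⇒  CG² = 216/35*1/6² = 6/35
CG = +√(6/35) = +0.414039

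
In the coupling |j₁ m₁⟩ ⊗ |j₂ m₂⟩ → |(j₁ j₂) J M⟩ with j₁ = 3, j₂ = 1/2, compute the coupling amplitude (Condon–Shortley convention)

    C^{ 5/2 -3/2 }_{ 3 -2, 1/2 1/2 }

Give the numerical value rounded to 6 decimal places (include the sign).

triangle: 1!×5!×0!/7! = 120/5040
(j±m)!: 1!×5!×1!×0!×1!×4! = 2880
prefactor² = (2J+1)×Δ×N² = 2880/7
  k=1: −1/(1!×0!×4!×0!×1!×0!) = -1/24
Σ = -1/24  ⇒  CG² = 2880/7×(-1/24)² = 5/7
CG = −√(5/7) = -0.845154

−√(5/7) ≈ -0.845154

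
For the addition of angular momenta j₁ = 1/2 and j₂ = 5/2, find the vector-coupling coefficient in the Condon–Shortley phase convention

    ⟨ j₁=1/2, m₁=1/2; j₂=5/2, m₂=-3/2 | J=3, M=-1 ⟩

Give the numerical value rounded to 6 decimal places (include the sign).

+0.577350  (= +√(1/3))

triangle: 0!·1!·5!/7! = 120/5040
(j±m)!: 1!·0!·1!·4!·2!·4! = 1152
prefactor² = (2J+1)·Δ·N² = 192
  k=0: +1/(0!·0!·0!·1!·1!·4!) = 1/24
Σ = 1/24  ⇒  CG² = 192·1/24² = 1/3
CG = +√(1/3) = +0.577350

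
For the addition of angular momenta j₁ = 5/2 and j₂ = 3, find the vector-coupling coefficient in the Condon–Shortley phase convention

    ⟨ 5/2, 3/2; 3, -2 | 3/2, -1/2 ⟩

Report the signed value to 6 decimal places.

√[4·4!1!2!/8! · 4!1!1!5!1!2!] = √(192/7)
  +(−1)^0/∏(0,4,1,1,0,1)! = 1/24  (running 1/24)
  +(−1)^1/∏(1,3,0,0,1,2)! = -1/12  (running -1/24)
⟨..|..⟩ = √(192/7)·(-1/24) = -0.218218

−√(1/21) ≈ -0.218218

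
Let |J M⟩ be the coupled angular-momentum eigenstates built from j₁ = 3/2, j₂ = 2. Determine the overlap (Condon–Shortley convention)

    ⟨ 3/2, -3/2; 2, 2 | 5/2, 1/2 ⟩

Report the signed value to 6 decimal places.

−√(6/35) = -0.414039

triangle: 1!·2!·3!/7! = 12/5040
(j±m)!: 0!·3!·4!·0!·3!·2! = 1728
prefactor² = (2J+1)·Δ·N² = 864/35
  k=1: −1/(1!·0!·2!·3!·0!·0!) = -1/12
Σ = -1/12  ⇒  CG² = 864/35·(-1/12)² = 6/35
CG = −√(6/35) = -0.414039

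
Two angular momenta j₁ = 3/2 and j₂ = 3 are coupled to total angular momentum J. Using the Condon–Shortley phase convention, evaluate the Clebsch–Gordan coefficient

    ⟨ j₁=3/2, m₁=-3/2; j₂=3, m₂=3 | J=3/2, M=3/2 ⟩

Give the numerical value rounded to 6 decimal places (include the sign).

−√(4/7) ≈ -0.755929

√[4·3!0!3!/7! · 0!3!6!0!3!0!] = √(5184/7)
  +(−1)^3/∏(3,0,0,3,0,0)! = -1/36  (running -1/36)
⟨..|..⟩ = √(5184/7)·(-1/36) = -0.755929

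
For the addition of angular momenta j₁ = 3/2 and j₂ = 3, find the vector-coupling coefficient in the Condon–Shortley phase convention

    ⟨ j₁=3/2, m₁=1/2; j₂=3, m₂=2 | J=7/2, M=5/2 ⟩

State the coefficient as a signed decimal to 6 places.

√[8·1!2!5!/9! · 2!1!5!1!6!1!] = √(6400/7)
  +(−1)^0/∏(0,1,1,5,1,0)! = 1/120  (running 1/120)
  +(−1)^1/∏(1,0,0,4,2,1)! = -1/48  (running -1/80)
⟨..|..⟩ = √(6400/7)·(-1/80) = -0.377964

−√(1/7) = -0.377964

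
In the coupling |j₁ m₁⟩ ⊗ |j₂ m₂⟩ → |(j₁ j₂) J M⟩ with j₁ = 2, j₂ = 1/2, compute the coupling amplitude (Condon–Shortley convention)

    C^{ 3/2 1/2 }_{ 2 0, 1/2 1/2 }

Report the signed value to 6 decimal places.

triangle: 1!×3!×0!/5! = 6/120
(j±m)!: 2!×2!×1!×0!×2!×1! = 8
prefactor² = (2J+1)×Δ×N² = 8/5
  k=1: −1/(1!×0!×1!×0!×2!×0!) = -1/2
Σ = -1/2  ⇒  CG² = 8/5×(-1/2)² = 2/5
CG = −√(2/5) = -0.632456

-0.632456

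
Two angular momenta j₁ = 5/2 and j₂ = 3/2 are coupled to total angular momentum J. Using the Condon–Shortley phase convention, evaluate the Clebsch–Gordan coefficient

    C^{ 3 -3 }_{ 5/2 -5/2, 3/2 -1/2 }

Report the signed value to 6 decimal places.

−√(5/8) = -0.790569

j₁+j₂−J=1  J+j₁−j₂=4  J−j₁+j₂=2  j₁+j₂+J+1=8
(j₁±m₁, j₂±m₂, J±M) = (0,5,1,2,0,6)
P² = 1440
sum k=1..1:
  [1] −1/48 = -1/48
S = -1/48
C² = P²·S² = 5/8 ; C = -0.790569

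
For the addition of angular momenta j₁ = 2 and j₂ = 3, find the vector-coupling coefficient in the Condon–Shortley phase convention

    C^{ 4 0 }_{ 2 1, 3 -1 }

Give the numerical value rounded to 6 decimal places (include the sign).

+0.597614  (= +√(5/14))

j₁+j₂−J=1  J+j₁−j₂=3  J−j₁+j₂=5  j₁+j₂+J+1=10
(j₁±m₁, j₂±m₂, J±M) = (3,1,2,4,4,4)
P² = 10368/35
sum k=0..1:
  [0] +1/24 = 1/24
  [1] −1/144 = -1/144
S = 5/144
C² = P²·S² = 5/14 ; C = +0.597614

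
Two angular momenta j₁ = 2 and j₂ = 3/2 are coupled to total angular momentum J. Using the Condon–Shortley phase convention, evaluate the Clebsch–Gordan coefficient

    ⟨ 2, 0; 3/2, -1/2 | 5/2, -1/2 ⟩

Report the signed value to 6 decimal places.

+√(3/35) ≈ +0.292770

√[6·1!3!2!/7! · 2!2!1!2!2!3!] = √(48/35)
  +(−1)^0/∏(0,1,2,1,1,1)! = 1/2  (running 1/2)
  +(−1)^1/∏(1,0,1,0,2,2)! = -1/4  (running 1/4)
⟨..|..⟩ = √(48/35)·(1/4) = +0.292770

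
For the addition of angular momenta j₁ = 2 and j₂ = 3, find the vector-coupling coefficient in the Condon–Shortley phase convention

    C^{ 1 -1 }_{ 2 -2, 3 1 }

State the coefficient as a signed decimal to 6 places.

+√(1/35) ≈ +0.169031

√[3·4!0!2!/7! · 0!4!4!2!0!2!] = √(2304/35)
  +(−1)^4/∏(4,0,0,0,0,2)! = 1/48  (running 1/48)
⟨..|..⟩ = √(2304/35)·(1/48) = +0.169031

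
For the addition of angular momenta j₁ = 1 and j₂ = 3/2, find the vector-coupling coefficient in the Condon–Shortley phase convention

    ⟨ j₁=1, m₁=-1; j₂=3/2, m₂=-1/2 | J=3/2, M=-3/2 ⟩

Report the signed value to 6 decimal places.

√[4·1!1!2!/5! · 0!2!1!2!0!3!] = √(8/5)
  +(−1)^1/∏(1,0,1,0,0,2)! = -1/2  (running -1/2)
⟨..|..⟩ = √(8/5)·(-1/2) = -0.632456

−√(2/5) ≈ -0.632456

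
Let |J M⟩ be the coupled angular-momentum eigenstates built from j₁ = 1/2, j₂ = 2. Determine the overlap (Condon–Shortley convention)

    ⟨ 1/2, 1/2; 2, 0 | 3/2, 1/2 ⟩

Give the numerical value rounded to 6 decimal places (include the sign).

+√(2/5) ≈ +0.632456

√[4·1!0!3!/5! · 1!0!2!2!2!1!] = √(8/5)
  +(−1)^0/∏(0,1,0,2,0,1)! = 1/2  (running 1/2)
⟨..|..⟩ = √(8/5)·(1/2) = +0.632456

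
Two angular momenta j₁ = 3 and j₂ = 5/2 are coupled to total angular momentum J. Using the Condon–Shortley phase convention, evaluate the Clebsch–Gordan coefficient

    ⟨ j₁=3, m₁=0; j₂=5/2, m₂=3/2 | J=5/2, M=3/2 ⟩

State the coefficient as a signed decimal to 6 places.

+0.483046  (= +√(7/30))

j₁+j₂−J=3  J+j₁−j₂=3  J−j₁+j₂=2  j₁+j₂+J+1=9
(j₁±m₁, j₂±m₂, J±M) = (3,3,4,1,4,1)
P² = 864/35
sum k=2..3:
  [2] +1/8 = 1/8
  [3] −1/36 = -1/36
S = 7/72
C² = P²·S² = 7/30 ; C = +0.483046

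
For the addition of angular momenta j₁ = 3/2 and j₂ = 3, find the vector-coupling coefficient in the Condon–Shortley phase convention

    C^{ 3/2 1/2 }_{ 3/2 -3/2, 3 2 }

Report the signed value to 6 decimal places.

-0.534522  (= −√(2/7))

√[4·3!0!3!/7! · 0!3!5!1!2!1!] = √(288/7)
  +(−1)^3/∏(3,0,0,2,0,1)! = -1/12  (running -1/12)
⟨..|..⟩ = √(288/7)·(-1/12) = -0.534522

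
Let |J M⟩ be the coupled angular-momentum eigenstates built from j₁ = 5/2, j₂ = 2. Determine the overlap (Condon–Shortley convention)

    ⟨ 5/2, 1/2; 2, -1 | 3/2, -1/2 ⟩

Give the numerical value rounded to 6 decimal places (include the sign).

triangle: 3!×2!×1!/7! = 12/5040
(j±m)!: 3!×2!×1!×3!×1!×2! = 144
prefactor² = (2J+1)×Δ×N² = 48/35
  k=0: +1/(0!×3!×2!×1!×0!×0!) = 1/12
  k=1: −1/(1!×2!×1!×0!×1!×1!) = -1/2
Σ = -5/12  ⇒  CG² = 48/35×(-5/12)² = 5/21
CG = −√(5/21) = -0.487950

-0.487950  (= −√(5/21))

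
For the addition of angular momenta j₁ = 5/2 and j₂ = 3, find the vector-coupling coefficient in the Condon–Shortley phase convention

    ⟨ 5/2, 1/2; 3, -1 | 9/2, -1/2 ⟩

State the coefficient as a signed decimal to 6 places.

√[10·1!4!5!/11! · 3!2!2!4!4!5!] = √(92160/77)
  +(−1)^0/∏(0,1,2,2,2,3)! = 1/48  (running 1/48)
  +(−1)^1/∏(1,0,1,1,3,4)! = -1/144  (running 1/72)
⟨..|..⟩ = √(92160/77)·(1/72) = +0.480500

+√(160/693) = +0.480500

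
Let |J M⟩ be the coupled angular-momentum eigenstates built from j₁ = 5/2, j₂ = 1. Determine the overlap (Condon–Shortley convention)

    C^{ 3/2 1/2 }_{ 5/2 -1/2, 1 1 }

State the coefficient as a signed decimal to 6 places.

+0.447214  (= +√(1/5))

√[4·2!3!0!/6! · 2!3!2!0!2!1!] = √(16/5)
  +(−1)^2/∏(2,0,1,0,2,0)! = 1/4  (running 1/4)
⟨..|..⟩ = √(16/5)·(1/4) = +0.447214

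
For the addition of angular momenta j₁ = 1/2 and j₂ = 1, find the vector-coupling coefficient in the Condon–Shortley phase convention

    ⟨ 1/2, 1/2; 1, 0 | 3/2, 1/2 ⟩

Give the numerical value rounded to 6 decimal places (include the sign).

√[4·0!1!2!/4! · 1!0!1!1!2!1!] = √(2/3)
  +(−1)^0/∏(0,0,0,1,1,1)! = 1  (running 1)
⟨..|..⟩ = √(2/3)·(1) = +0.816497

+0.816497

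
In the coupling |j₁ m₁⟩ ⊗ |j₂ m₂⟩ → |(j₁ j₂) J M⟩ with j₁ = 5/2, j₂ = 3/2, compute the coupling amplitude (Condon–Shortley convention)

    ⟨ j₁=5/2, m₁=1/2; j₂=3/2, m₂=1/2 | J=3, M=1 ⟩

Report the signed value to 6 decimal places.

j₁+j₂−J=1  J+j₁−j₂=4  J−j₁+j₂=2  j₁+j₂+J+1=8
(j₁±m₁, j₂±m₂, J±M) = (3,2,2,1,4,2)
P² = 48/5
sum k=0..1:
  [0] +1/8 = 1/8
  [1] −1/6 = -1/6
S = -1/24
C² = P²·S² = 1/60 ; C = -0.129099

−√(1/60) ≈ -0.129099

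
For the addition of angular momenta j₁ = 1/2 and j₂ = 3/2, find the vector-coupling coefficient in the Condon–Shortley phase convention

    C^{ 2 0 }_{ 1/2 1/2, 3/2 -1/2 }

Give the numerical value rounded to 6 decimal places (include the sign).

triangle: 0!·1!·3!/5! = 6/120
(j±m)!: 1!·0!·1!·2!·2!·2! = 8
prefactor² = (2J+1)·Δ·N² = 2
  k=0: +1/(0!·0!·0!·1!·1!·2!) = 1/2
Σ = 1/2  ⇒  CG² = 2·1/2² = 1/2
CG = +√(1/2) = +0.707107

+0.707107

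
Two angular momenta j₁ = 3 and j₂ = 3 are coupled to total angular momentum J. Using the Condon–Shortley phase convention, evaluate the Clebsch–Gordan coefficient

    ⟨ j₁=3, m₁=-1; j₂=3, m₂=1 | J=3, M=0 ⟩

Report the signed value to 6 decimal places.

triangle: 3!·3!·3!/10! = 216/3628800
(j±m)!: 2!·4!·4!·2!·3!·3! = 82944
prefactor² = (2J+1)·Δ·N² = 864/25
  k=1: −1/(1!·2!·3!·3!·0!·0!) = -1/72
  k=2: +1/(2!·1!·2!·2!·1!·1!) = 1/8
  k=3: −1/(3!·0!·1!·1!·2!·2!) = -1/24
Σ = 5/72  ⇒  CG² = 864/25·5/72² = 1/6
CG = +√(1/6) = +0.408248

+0.408248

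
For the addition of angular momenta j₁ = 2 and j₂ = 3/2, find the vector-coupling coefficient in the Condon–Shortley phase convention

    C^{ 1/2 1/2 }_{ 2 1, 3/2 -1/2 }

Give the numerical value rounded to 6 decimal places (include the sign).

triangle: 3!·1!·0!/5! = 6/120
(j±m)!: 3!·1!·1!·2!·1!·0! = 12
prefactor² = (2J+1)·Δ·N² = 6/5
  k=1: −1/(1!·2!·0!·0!·1!·0!) = -1/2
Σ = -1/2  ⇒  CG² = 6/5·(-1/2)² = 3/10
CG = −√(3/10) = -0.547723

−√(3/10) ≈ -0.547723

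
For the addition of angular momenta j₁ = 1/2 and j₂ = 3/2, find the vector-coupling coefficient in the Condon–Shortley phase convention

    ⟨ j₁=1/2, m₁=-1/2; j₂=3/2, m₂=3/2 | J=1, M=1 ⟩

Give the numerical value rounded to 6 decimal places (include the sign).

j₁+j₂−J=1  J+j₁−j₂=0  J−j₁+j₂=2  j₁+j₂+J+1=4
(j₁±m₁, j₂±m₂, J±M) = (0,1,3,0,2,0)
P² = 3
sum k=1..1:
  [1] −1/2 = -1/2
S = -1/2
C² = P²·S² = 3/4 ; C = -0.866025

-0.866025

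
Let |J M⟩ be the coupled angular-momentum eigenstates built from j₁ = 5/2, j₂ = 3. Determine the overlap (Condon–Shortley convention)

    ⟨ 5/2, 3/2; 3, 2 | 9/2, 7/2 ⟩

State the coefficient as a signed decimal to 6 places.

-0.100504  (= −√(1/99))

triangle: 1!*4!*5!/11! = 2880/39916800
(j±m)!: 4!*1!*5!*1!*8!*1! = 116121600
prefactor² = (2J+1)*Δ*N² = 921600/11
  k=0: +1/(0!*1!*1!*5!*3!*0!) = 1/720
  k=1: −1/(1!*0!*0!*4!*4!*1!) = -1/576
Σ = -1/2880  ⇒  CG² = 921600/11*(-1/2880)² = 1/99
CG = −√(1/99) = -0.100504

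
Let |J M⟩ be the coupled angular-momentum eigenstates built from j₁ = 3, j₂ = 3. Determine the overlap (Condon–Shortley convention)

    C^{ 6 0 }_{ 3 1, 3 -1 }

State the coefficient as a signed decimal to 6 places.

+√(75/308) ≈ +0.493464

j₁+j₂−J=0  J+j₁−j₂=6  J−j₁+j₂=6  j₁+j₂+J+1=13
(j₁±m₁, j₂±m₂, J±M) = (4,2,2,4,6,6)
P² = 99532800/77
sum k=0..0:
  [0] +1/2304 = 1/2304
S = 1/2304
C² = P²·S² = 75/308 ; C = +0.493464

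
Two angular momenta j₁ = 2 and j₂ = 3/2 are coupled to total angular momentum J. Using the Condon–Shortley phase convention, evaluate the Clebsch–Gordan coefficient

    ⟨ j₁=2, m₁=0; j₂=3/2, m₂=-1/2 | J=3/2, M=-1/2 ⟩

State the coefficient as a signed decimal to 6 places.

−√(1/5) = -0.447214

√[4·2!2!1!/6! · 2!2!1!2!1!2!] = √(16/45)
  +(−1)^0/∏(0,2,2,1,0,0)! = 1/4  (running 1/4)
  +(−1)^1/∏(1,1,1,0,1,1)! = -1  (running -3/4)
⟨..|..⟩ = √(16/45)·(-3/4) = -0.447214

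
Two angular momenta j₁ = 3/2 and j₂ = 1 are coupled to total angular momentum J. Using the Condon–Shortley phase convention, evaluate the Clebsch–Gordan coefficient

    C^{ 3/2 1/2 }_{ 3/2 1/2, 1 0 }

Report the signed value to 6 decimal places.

+√(1/15) ≈ +0.258199

√[4·1!2!1!/5! · 2!1!1!1!2!1!] = √(4/15)
  +(−1)^0/∏(0,1,1,1,1,0)! = 1  (running 1)
  +(−1)^1/∏(1,0,0,0,2,1)! = -1/2  (running 1/2)
⟨..|..⟩ = √(4/15)·(1/2) = +0.258199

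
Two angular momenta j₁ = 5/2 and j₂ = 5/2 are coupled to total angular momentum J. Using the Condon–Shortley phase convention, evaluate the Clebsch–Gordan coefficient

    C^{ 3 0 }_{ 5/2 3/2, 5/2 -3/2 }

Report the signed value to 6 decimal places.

√[7·2!3!3!/9! · 4!1!1!4!3!3!] = √(144/5)
  +(−1)^0/∏(0,2,1,1,2,2)! = 1/8  (running 1/8)
  +(−1)^1/∏(1,1,0,0,3,3)! = -1/36  (running 7/72)
⟨..|..⟩ = √(144/5)·(7/72) = +0.521749

+0.521749  (= +√(49/180))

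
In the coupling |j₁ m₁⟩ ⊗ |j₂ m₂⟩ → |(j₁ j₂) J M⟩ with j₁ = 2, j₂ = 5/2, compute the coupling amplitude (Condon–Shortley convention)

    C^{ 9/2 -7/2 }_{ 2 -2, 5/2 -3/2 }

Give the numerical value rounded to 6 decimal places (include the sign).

+√(5/9) = +0.745356

√[10·0!4!5!/10! · 0!4!1!4!1!8!] = √(184320)
  +(−1)^0/∏(0,0,4,1,0,4)! = 1/576  (running 1/576)
⟨..|..⟩ = √(184320)·(1/576) = +0.745356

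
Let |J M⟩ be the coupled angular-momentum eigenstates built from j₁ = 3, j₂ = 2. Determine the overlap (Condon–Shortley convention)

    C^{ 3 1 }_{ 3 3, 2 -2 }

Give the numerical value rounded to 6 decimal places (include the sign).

+√(1/6) = +0.408248

j₁+j₂−J=2  J+j₁−j₂=4  J−j₁+j₂=2  j₁+j₂+J+1=9
(j₁±m₁, j₂±m₂, J±M) = (6,0,0,4,4,2)
P² = 1536
sum k=0..0:
  [0] +1/96 = 1/96
S = 1/96
C² = P²·S² = 1/6 ; C = +0.408248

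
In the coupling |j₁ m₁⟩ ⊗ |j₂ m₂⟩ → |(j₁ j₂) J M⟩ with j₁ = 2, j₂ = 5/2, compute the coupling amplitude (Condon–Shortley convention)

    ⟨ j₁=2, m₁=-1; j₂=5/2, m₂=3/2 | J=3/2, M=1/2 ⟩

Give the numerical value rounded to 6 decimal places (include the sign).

j₁+j₂−J=3  J+j₁−j₂=1  J−j₁+j₂=2  j₁+j₂+J+1=7
(j₁±m₁, j₂±m₂, J±M) = (1,3,4,1,2,1)
P² = 96/35
sum k=2..3:
  [2] +1/4 = 1/4
  [3] −1/6 = -1/6
S = 1/12
C² = P²·S² = 2/105 ; C = +0.138013

+√(2/105) ≈ +0.138013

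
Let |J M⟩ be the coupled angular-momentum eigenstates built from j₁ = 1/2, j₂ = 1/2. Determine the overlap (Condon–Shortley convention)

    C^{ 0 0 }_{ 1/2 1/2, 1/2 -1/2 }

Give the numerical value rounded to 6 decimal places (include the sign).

triangle: 1!*0!*0!/2! = 1/2
(j±m)!: 1!*0!*0!*1!*0!*0! = 1
prefactor² = (2J+1)*Δ*N² = 1/2
  k=0: +1/(0!*1!*0!*0!*0!*0!) = 1
Σ = 1  ⇒  CG² = 1/2*1² = 1/2
CG = +√(1/2) = +0.707107

+0.707107  (= +√(1/2))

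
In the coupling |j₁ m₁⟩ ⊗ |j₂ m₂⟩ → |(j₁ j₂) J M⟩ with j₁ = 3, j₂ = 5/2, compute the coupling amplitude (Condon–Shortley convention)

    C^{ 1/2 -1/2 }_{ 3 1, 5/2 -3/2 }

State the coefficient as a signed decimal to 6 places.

√[2·5!1!0!/7! · 4!2!1!4!0!1!] = √(384/7)
  +(−1)^1/∏(1,4,1,0,0,0)! = -1/24  (running -1/24)
⟨..|..⟩ = √(384/7)·(-1/24) = -0.308607

-0.308607  (= −√(2/21))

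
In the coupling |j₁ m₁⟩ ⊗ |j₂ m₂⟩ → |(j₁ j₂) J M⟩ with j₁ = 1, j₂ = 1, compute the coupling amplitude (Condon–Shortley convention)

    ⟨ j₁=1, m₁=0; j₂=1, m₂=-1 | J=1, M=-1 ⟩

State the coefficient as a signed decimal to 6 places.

+0.707107  (= +√(1/2))

triangle: 1!×1!×1!/4! = 1/24
(j±m)!: 1!×1!×0!×2!×0!×2! = 4
prefactor² = (2J+1)×Δ×N² = 1/2
  k=0: +1/(0!×1!×1!×0!×0!×1!) = 1
Σ = 1  ⇒  CG² = 1/2×1² = 1/2
CG = +√(1/2) = +0.707107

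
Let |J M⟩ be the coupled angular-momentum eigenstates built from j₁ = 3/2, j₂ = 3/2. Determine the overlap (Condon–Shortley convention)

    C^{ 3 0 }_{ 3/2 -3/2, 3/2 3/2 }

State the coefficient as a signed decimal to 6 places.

√[7·0!3!3!/7! · 0!3!3!0!3!3!] = √(324/5)
  +(−1)^0/∏(0,0,3,3,0,0)! = 1/36  (running 1/36)
⟨..|..⟩ = √(324/5)·(1/36) = +0.223607

+√(1/20) = +0.223607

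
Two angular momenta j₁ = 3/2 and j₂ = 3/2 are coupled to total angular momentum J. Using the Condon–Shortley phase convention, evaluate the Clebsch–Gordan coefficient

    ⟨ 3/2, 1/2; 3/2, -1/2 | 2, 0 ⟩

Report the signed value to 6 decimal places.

+0.500000  (= +√(1/4))

triangle: 1!·2!·2!/6! = 4/720
(j±m)!: 2!·1!·1!·2!·2!·2! = 16
prefactor² = (2J+1)·Δ·N² = 4/9
  k=0: +1/(0!·1!·1!·1!·1!·1!) = 1
  k=1: −1/(1!·0!·0!·0!·2!·2!) = -1/4
Σ = 3/4  ⇒  CG² = 4/9·3/4² = 1/4
CG = +√(1/4) = +0.500000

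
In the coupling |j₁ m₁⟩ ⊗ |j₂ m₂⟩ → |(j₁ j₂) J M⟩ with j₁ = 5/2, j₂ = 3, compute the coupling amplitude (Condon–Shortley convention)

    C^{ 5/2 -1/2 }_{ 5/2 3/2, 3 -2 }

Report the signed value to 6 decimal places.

√[6·3!2!3!/9! · 4!1!1!5!2!3!] = √(288/7)
  +(−1)^0/∏(0,3,1,1,1,2)! = 1/12  (running 1/12)
  +(−1)^1/∏(1,2,0,0,2,3)! = -1/24  (running 1/24)
⟨..|..⟩ = √(288/7)·(1/24) = +0.267261

+√(1/14) = +0.267261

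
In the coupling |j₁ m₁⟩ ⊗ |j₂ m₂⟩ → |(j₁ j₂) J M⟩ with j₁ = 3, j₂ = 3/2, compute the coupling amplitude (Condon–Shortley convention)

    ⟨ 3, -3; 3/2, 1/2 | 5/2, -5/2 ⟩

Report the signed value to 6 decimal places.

√[6·2!4!1!/8! · 0!6!2!1!0!5!] = √(8640/7)
  +(−1)^2/∏(2,0,4,0,0,1)! = 1/48  (running 1/48)
⟨..|..⟩ = √(8640/7)·(1/48) = +0.731925

+0.731925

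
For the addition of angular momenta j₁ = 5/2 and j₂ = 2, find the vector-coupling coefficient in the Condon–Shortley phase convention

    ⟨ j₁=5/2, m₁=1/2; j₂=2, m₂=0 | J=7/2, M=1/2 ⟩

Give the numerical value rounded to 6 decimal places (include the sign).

j₁+j₂−J=1  J+j₁−j₂=4  J−j₁+j₂=3  j₁+j₂+J+1=9
(j₁±m₁, j₂±m₂, J±M) = (3,2,2,2,4,3)
P² = 768/35
sum k=0..1:
  [0] +1/8 = 1/8
  [1] −1/12 = -1/12
S = 1/24
C² = P²·S² = 4/105 ; C = +0.195180

+√(4/105) = +0.195180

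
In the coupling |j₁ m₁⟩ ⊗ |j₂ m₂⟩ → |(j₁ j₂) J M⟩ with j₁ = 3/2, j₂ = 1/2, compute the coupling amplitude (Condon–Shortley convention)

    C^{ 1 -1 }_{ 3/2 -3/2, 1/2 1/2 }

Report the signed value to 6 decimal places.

j₁+j₂−J=1  J+j₁−j₂=2  J−j₁+j₂=0  j₁+j₂+J+1=4
(j₁±m₁, j₂±m₂, J±M) = (0,3,1,0,0,2)
P² = 3
sum k=1..1:
  [1] −1/2 = -1/2
S = -1/2
C² = P²·S² = 3/4 ; C = -0.866025

-0.866025  (= −√(3/4))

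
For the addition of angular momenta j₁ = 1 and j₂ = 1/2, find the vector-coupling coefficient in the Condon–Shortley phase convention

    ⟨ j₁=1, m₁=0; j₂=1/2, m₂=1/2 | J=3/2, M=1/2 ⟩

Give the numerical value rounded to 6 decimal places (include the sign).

√[4·0!2!1!/4! · 1!1!1!0!2!1!] = √(2/3)
  +(−1)^0/∏(0,0,1,1,1,0)! = 1  (running 1)
⟨..|..⟩ = √(2/3)·(1) = +0.816497

+√(2/3) = +0.816497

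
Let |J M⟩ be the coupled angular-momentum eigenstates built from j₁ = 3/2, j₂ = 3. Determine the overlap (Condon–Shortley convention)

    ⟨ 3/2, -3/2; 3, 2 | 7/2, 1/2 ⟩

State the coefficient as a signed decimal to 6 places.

−√(5/21) ≈ -0.487950

triangle: 1!*2!*5!/9! = 240/362880
(j±m)!: 0!*3!*5!*1!*4!*3! = 103680
prefactor² = (2J+1)*Δ*N² = 3840/7
  k=1: −1/(1!*0!*2!*4!*0!*1!) = -1/48
Σ = -1/48  ⇒  CG² = 3840/7*(-1/48)² = 5/21
CG = −√(5/21) = -0.487950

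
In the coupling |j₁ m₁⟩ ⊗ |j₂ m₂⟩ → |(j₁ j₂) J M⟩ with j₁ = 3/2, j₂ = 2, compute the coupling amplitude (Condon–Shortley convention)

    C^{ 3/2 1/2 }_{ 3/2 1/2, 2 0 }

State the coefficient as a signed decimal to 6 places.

√[4·2!1!2!/6! · 2!1!2!2!2!1!] = √(16/45)
  +(−1)^0/∏(0,2,1,2,0,0)! = 1/4  (running 1/4)
  +(−1)^1/∏(1,1,0,1,1,1)! = -1  (running -3/4)
⟨..|..⟩ = √(16/45)·(-3/4) = -0.447214

−√(1/5) = -0.447214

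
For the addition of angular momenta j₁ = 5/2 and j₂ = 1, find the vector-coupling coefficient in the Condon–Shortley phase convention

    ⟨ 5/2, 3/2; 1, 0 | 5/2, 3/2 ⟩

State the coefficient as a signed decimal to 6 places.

triangle: 1!*4!*1!/7! = 24/5040
(j±m)!: 4!*1!*1!*1!*4!*1! = 576
prefactor² = (2J+1)*Δ*N² = 576/35
  k=0: +1/(0!*1!*1!*1!*3!*0!) = 1/6
  k=1: −1/(1!*0!*0!*0!*4!*1!) = -1/24
Σ = 1/8  ⇒  CG² = 576/35*1/8² = 9/35
CG = +√(9/35) = +0.507093

+√(9/35) = +0.507093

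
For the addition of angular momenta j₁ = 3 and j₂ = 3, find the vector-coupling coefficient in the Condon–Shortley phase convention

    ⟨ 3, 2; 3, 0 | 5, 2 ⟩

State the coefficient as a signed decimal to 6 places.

+√(1/3) ≈ +0.577350

j₁+j₂−J=1  J+j₁−j₂=5  J−j₁+j₂=5  j₁+j₂+J+1=12
(j₁±m₁, j₂±m₂, J±M) = (5,1,3,3,7,3)
P² = 43200
sum k=0..1:
  [0] +1/288 = 1/288
  [1] −1/1440 = -1/1440
S = 1/360
C² = P²·S² = 1/3 ; C = +0.577350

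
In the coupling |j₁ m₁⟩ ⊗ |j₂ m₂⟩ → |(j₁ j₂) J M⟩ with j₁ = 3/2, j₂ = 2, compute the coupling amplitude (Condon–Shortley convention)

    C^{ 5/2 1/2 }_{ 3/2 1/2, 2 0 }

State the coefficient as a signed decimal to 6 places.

√[6·1!2!3!/7! · 2!1!2!2!3!2!] = √(48/35)
  +(−1)^0/∏(0,1,1,2,1,1)! = 1/2  (running 1/2)
  +(−1)^1/∏(1,0,0,1,2,2)! = -1/4  (running 1/4)
⟨..|..⟩ = √(48/35)·(1/4) = +0.292770

+√(3/35) = +0.292770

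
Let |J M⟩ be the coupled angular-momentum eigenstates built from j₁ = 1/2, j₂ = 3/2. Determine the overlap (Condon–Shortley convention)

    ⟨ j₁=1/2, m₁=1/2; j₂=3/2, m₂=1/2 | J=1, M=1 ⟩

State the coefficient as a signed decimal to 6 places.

+√(1/4) = +0.500000

triangle: 1!*0!*2!/4! = 2/24
(j±m)!: 1!*0!*2!*1!*2!*0! = 4
prefactor² = (2J+1)*Δ*N² = 1
  k=0: +1/(0!*1!*0!*2!*0!*0!) = 1/2
Σ = 1/2  ⇒  CG² = 1*1/2² = 1/4
CG = +√(1/4) = +0.500000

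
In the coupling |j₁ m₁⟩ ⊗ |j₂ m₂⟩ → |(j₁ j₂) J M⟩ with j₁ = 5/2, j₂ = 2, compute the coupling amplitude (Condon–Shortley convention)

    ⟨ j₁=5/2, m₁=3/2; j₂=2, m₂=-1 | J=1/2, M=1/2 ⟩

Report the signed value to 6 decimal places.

-0.516398  (= −√(4/15))

√[2·4!1!0!/6! · 4!1!1!3!1!0!] = √(48/5)
  +(−1)^1/∏(1,3,0,0,1,0)! = -1/6  (running -1/6)
⟨..|..⟩ = √(48/5)·(-1/6) = -0.516398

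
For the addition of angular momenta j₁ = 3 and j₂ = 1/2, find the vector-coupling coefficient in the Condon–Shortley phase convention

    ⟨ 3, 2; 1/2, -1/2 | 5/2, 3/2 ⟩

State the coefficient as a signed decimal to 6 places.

triangle: 1!*5!*0!/7! = 120/5040
(j±m)!: 5!*1!*0!*1!*4!*1! = 2880
prefactor² = (2J+1)*Δ*N² = 2880/7
  k=0: +1/(0!*1!*1!*0!*4!*0!) = 1/24
Σ = 1/24  ⇒  CG² = 2880/7*1/24² = 5/7
CG = +√(5/7) = +0.845154

+0.845154  (= +√(5/7))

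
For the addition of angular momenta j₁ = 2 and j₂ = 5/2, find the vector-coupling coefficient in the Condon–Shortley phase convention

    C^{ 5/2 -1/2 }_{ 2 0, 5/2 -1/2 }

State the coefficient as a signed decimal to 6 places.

-0.478091  (= −√(8/35))

triangle: 2!×2!×3!/8! = 24/40320
(j±m)!: 2!×2!×2!×3!×2!×3! = 576
prefactor² = (2J+1)×Δ×N² = 72/35
  k=0: +1/(0!×2!×2!×2!×0!×1!) = 1/8
  k=1: −1/(1!×1!×1!×1!×1!×2!) = -1/2
  k=2: +1/(2!×0!×0!×0!×2!×3!) = 1/24
Σ = -1/3  ⇒  CG² = 72/35×(-1/3)² = 8/35
CG = −√(8/35) = -0.478091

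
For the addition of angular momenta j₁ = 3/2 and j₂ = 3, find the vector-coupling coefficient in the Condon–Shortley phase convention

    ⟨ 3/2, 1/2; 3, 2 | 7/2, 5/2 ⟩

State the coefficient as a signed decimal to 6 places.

j₁+j₂−J=1  J+j₁−j₂=2  J−j₁+j₂=5  j₁+j₂+J+1=9
(j₁±m₁, j₂±m₂, J±M) = (2,1,5,1,6,1)
P² = 6400/7
sum k=0..1:
  [0] +1/120 = 1/120
  [1] −1/48 = -1/48
S = -1/80
C² = P²·S² = 1/7 ; C = -0.377964

-0.377964  (= −√(1/7))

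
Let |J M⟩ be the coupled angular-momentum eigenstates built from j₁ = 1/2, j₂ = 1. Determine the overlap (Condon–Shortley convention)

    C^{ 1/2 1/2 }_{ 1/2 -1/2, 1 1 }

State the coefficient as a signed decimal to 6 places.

-0.816497

j₁+j₂−J=1  J+j₁−j₂=0  J−j₁+j₂=1  j₁+j₂+J+1=3
(j₁±m₁, j₂±m₂, J±M) = (0,1,2,0,1,0)
P² = 2/3
sum k=1..1:
  [1] −1/1 = -1
S = -1
C² = P²·S² = 2/3 ; C = -0.816497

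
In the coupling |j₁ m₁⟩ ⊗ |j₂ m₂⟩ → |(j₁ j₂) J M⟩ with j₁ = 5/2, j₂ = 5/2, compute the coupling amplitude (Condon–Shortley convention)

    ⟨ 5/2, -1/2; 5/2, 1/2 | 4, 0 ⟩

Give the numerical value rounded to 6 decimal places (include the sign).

−√(1/7) ≈ -0.377964

j₁+j₂−J=1  J+j₁−j₂=4  J−j₁+j₂=4  j₁+j₂+J+1=10
(j₁±m₁, j₂±m₂, J±M) = (2,3,3,2,4,4)
P² = 20736/175
sum k=0..1:
  [0] +1/36 = 1/36
  [1] −1/16 = -1/16
S = -5/144
C² = P²·S² = 1/7 ; C = -0.377964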